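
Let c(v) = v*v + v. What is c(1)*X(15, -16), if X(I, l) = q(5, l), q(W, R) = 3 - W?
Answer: -4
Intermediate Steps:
X(I, l) = -2 (X(I, l) = 3 - 1*5 = 3 - 5 = -2)
c(v) = v + v**2 (c(v) = v**2 + v = v + v**2)
c(1)*X(15, -16) = (1*(1 + 1))*(-2) = (1*2)*(-2) = 2*(-2) = -4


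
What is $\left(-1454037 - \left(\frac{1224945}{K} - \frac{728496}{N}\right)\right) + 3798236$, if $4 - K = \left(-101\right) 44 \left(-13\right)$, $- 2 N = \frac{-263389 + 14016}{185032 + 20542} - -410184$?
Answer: $\frac{131253666471184897741}{55990416385352} \approx 2.3442 \cdot 10^{6}$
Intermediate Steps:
$N = - \frac{84322916243}{411148}$ ($N = - \frac{\frac{-263389 + 14016}{185032 + 20542} - -410184}{2} = - \frac{- \frac{249373}{205574} + 410184}{2} = \left(- \frac{1}{2}\right) \frac{84322916243}{205574} = - \frac{84322916243}{411148} \approx -2.0509 \cdot 10^{5}$)
$K = -57768$ ($K = 4 - \left(-101\right) 44 \left(-13\right) = 4 - \left(-4444\right) \left(-13\right) = 4 - 57772 = -57768$)
$\left(-1454037 - \left(\frac{1224945}{K} - \frac{728496}{N}\right)\right) + 3798236 = \left(-1454037 - \left(\frac{1224945}{-57768} - \frac{728496}{- \frac{84322916243}{411148}}\right)\right) + 3798236 = \left(-1454037 - \left(1224945 \left(- \frac{1}{57768}\right) - - \frac{299519673408}{84322916243}\right)\right) + 3798236 = \left(-1454037 - \left(- \frac{408315}{19256} + \frac{299519673408}{84322916243}\right)\right) + 3798236 = \left(-1454037 - - \frac{988371059124693}{55990416385352}\right) + 3798236 = \left(-1454037 + \frac{988371059124693}{55990416385352}\right) + 3798236 = - \frac{81411148698648941331}{55990416385352} + 3798236 = \frac{131253666471184897741}{55990416385352}$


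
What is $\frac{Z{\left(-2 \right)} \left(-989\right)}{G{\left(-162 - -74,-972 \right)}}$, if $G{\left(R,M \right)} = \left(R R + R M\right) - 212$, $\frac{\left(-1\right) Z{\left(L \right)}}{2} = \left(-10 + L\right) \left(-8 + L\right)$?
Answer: $\frac{59340}{23267} \approx 2.5504$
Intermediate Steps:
$Z{\left(L \right)} = - 2 \left(-10 + L\right) \left(-8 + L\right)$
$G{\left(R,M \right)} = -212 + R^{2} + M R$ ($G{\left(R,M \right)} = \left(R^{2} + M R\right) - 212 = -212 + R^{2} + M R$)
$\frac{Z{\left(-2 \right)} \left(-989\right)}{G{\left(-162 - -74,-972 \right)}} = \frac{\left(-160 - 2 \left(-2\right)^{2} + 36 \left(-2\right)\right) \left(-989\right)}{-212 + \left(-162 - -74\right)^{2} - 972 \left(-162 - -74\right)} = \frac{\left(-160 - 8 - 72\right) \left(-989\right)}{-212 + \left(-162 + 74\right)^{2} - 972 \left(-162 + 74\right)} = \frac{\left(-160 - 8 - 72\right) \left(-989\right)}{-212 + \left(-88\right)^{2} - -85536} = \frac{\left(-240\right) \left(-989\right)}{-212 + 7744 + 85536} = \frac{237360}{93068} = 237360 \cdot \frac{1}{93068} = \frac{59340}{23267}$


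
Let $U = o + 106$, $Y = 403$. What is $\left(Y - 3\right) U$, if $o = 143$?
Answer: $99600$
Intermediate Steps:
$U = 249$ ($U = 143 + 106 = 249$)
$\left(Y - 3\right) U = \left(403 - 3\right) 249 = 400 \cdot 249 = 99600$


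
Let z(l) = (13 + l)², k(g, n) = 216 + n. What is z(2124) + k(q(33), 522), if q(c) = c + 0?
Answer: 4567507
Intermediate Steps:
q(c) = c
z(2124) + k(q(33), 522) = (13 + 2124)² + (216 + 522) = 2137² + 738 = 4566769 + 738 = 4567507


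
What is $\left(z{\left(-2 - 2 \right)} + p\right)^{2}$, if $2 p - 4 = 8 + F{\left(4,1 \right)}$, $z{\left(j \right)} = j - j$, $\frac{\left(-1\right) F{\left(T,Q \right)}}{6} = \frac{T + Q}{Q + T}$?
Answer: $9$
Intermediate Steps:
$F{\left(T,Q \right)} = -6$ ($F{\left(T,Q \right)} = - 6 \frac{T + Q}{Q + T} = - 6 \frac{Q + T}{Q + T} = \left(-6\right) 1 = -6$)
$z{\left(j \right)} = 0$
$p = 3$ ($p = 2 + \frac{8 - 6}{2} = 2 + \frac{1}{2} \cdot 2 = 2 + 1 = 3$)
$\left(z{\left(-2 - 2 \right)} + p\right)^{2} = \left(0 + 3\right)^{2} = 3^{2} = 9$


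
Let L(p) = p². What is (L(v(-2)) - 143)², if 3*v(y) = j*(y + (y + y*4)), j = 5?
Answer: 66049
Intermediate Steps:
v(y) = 10*y (v(y) = (5*(y + (y + y*4)))/3 = (5*(y + (y + 4*y)))/3 = (5*(y + 5*y))/3 = (5*(6*y))/3 = (30*y)/3 = 10*y)
(L(v(-2)) - 143)² = ((10*(-2))² - 143)² = ((-20)² - 143)² = (400 - 143)² = 257² = 66049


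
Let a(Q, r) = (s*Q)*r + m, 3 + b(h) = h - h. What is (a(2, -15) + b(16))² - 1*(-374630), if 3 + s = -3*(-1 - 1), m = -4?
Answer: 384039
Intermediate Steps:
s = 3 (s = -3 - 3*(-1 - 1) = -3 - 3*(-2) = -3 + 6 = 3)
b(h) = -3 (b(h) = -3 + (h - h) = -3 + 0 = -3)
a(Q, r) = -4 + 3*Q*r (a(Q, r) = (3*Q)*r - 4 = 3*Q*r - 4 = -4 + 3*Q*r)
(a(2, -15) + b(16))² - 1*(-374630) = ((-4 + 3*2*(-15)) - 3)² - 1*(-374630) = ((-4 - 90) - 3)² + 374630 = (-94 - 3)² + 374630 = (-97)² + 374630 = 9409 + 374630 = 384039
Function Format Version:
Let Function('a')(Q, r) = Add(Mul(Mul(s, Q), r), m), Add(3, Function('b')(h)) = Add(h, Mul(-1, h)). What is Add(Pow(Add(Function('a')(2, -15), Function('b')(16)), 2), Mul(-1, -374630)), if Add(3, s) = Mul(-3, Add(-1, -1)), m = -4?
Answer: 384039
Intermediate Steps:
s = 3 (s = Add(-3, Mul(-3, Add(-1, -1))) = Add(-3, Mul(-3, -2)) = Add(-3, 6) = 3)
Function('b')(h) = -3 (Function('b')(h) = Add(-3, Add(h, Mul(-1, h))) = Add(-3, 0) = -3)
Function('a')(Q, r) = Add(-4, Mul(3, Q, r)) (Function('a')(Q, r) = Add(Mul(Mul(3, Q), r), -4) = Add(Mul(3, Q, r), -4) = Add(-4, Mul(3, Q, r)))
Add(Pow(Add(Function('a')(2, -15), Function('b')(16)), 2), Mul(-1, -374630)) = Add(Pow(Add(Add(-4, Mul(3, 2, -15)), -3), 2), Mul(-1, -374630)) = Add(Pow(Add(Add(-4, -90), -3), 2), 374630) = Add(Pow(Add(-94, -3), 2), 374630) = Add(Pow(-97, 2), 374630) = Add(9409, 374630) = 384039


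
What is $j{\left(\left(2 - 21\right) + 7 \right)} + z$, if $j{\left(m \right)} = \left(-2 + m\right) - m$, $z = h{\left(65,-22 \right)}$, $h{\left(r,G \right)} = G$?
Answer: $-24$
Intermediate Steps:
$z = -22$
$j{\left(m \right)} = -2$
$j{\left(\left(2 - 21\right) + 7 \right)} + z = -2 - 22 = -24$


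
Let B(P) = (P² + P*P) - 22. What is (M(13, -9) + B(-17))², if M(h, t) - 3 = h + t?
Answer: 316969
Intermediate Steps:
M(h, t) = 3 + h + t (M(h, t) = 3 + (h + t) = 3 + h + t)
B(P) = -22 + 2*P² (B(P) = (P² + P²) - 22 = 2*P² - 22 = -22 + 2*P²)
(M(13, -9) + B(-17))² = ((3 + 13 - 9) + (-22 + 2*(-17)²))² = (7 + (-22 + 2*289))² = (7 + (-22 + 578))² = (7 + 556)² = 563² = 316969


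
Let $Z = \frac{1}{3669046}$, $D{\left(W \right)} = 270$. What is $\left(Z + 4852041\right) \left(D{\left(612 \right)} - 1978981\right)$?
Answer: $- \frac{35225728769184358657}{3669046} \approx -9.6008 \cdot 10^{12}$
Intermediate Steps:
$Z = \frac{1}{3669046} \approx 2.7255 \cdot 10^{-7}$
$\left(Z + 4852041\right) \left(D{\left(612 \right)} - 1978981\right) = \left(\frac{1}{3669046} + 4852041\right) \left(270 - 1978981\right) = \frac{17802361622887}{3669046} \left(-1978711\right) = - \frac{35225728769184358657}{3669046}$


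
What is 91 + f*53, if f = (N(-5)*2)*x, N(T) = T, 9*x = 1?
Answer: 289/9 ≈ 32.111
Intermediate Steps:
x = ⅑ (x = (⅑)*1 = ⅑ ≈ 0.11111)
f = -10/9 (f = -5*2*(⅑) = -10*⅑ = -10/9 ≈ -1.1111)
91 + f*53 = 91 - 10/9*53 = 91 - 530/9 = 289/9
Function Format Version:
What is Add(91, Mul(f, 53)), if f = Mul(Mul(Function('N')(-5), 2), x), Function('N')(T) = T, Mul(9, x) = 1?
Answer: Rational(289, 9) ≈ 32.111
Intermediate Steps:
x = Rational(1, 9) (x = Mul(Rational(1, 9), 1) = Rational(1, 9) ≈ 0.11111)
f = Rational(-10, 9) (f = Mul(Mul(-5, 2), Rational(1, 9)) = Mul(-10, Rational(1, 9)) = Rational(-10, 9) ≈ -1.1111)
Add(91, Mul(f, 53)) = Add(91, Mul(Rational(-10, 9), 53)) = Add(91, Rational(-530, 9)) = Rational(289, 9)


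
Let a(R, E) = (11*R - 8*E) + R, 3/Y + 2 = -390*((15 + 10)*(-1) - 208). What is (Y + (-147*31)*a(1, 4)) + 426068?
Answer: 46997656547/90868 ≈ 5.1721e+5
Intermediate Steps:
Y = 3/90868 (Y = 3/(-2 - 390*((15 + 10)*(-1) - 208)) = 3/(-2 - 390*(25*(-1) - 208)) = 3/(-2 - 390*(-25 - 208)) = 3/(-2 - 390*(-233)) = 3/(-2 + 90870) = 3/90868 ≈ 3.3015e-5)
a(R, E) = -8*E + 12*R (a(R, E) = (-8*E + 11*R) + R = -8*E + 12*R)
(Y + (-147*31)*a(1, 4)) + 426068 = (3/90868 + (-147*31)*(-8*4 + 12*1)) + 426068 = (3/90868 - 4557*(-32 + 12)) + 426068 = (3/90868 - 4557*(-20)) + 426068 = (3/90868 + 91140) + 426068 = 8281709523/90868 + 426068 = 46997656547/90868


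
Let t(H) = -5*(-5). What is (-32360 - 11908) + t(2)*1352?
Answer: -10468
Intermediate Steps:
t(H) = 25
(-32360 - 11908) + t(2)*1352 = (-32360 - 11908) + 25*1352 = -44268 + 33800 = -10468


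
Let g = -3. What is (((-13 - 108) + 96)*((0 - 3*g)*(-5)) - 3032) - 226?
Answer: -2133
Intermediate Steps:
(((-13 - 108) + 96)*((0 - 3*g)*(-5)) - 3032) - 226 = (((-13 - 108) + 96)*((0 - 3*(-3))*(-5)) - 3032) - 226 = ((-121 + 96)*((0 + 9)*(-5)) - 3032) - 226 = (-225*(-5) - 3032) - 226 = (-25*(-45) - 3032) - 226 = (1125 - 3032) - 226 = -1907 - 226 = -2133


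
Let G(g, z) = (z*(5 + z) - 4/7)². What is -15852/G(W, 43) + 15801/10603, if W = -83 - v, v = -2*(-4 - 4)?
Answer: 35742533901/24044507924 ≈ 1.4865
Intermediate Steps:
v = 16 (v = -2*(-8) = 16)
W = -99 (W = -83 - 1*16 = -83 - 16 = -99)
G(g, z) = (-4/7 + z*(5 + z))² (G(g, z) = (z*(5 + z) - 4*⅐)² = (z*(5 + z) - 4/7)² = (-4/7 + z*(5 + z))²)
-15852/G(W, 43) + 15801/10603 = -15852*49/(-4 + 7*43² + 35*43)² + 15801/10603 = -15852*49/(-4 + 7*1849 + 1505)² + 15801*(1/10603) = -15852*49/(-4 + 12943 + 1505)² + 687/461 = -15852/((1/49)*14444²) + 687/461 = -15852/((1/49)*208629136) + 687/461 = -15852/208629136/49 + 687/461 = -15852*49/208629136 + 687/461 = -194187/52157284 + 687/461 = 35742533901/24044507924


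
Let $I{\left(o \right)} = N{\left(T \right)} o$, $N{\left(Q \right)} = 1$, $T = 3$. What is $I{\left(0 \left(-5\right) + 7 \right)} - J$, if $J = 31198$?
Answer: $-31191$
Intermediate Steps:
$I{\left(o \right)} = o$ ($I{\left(o \right)} = 1 o = o$)
$I{\left(0 \left(-5\right) + 7 \right)} - J = \left(0 \left(-5\right) + 7\right) - 31198 = \left(0 + 7\right) - 31198 = 7 - 31198 = -31191$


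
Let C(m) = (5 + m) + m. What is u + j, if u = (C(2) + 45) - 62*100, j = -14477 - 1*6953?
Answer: -27576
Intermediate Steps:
C(m) = 5 + 2*m
j = -21430 (j = -14477 - 6953 = -21430)
u = -6146 (u = ((5 + 2*2) + 45) - 62*100 = ((5 + 4) + 45) - 6200 = (9 + 45) - 6200 = 54 - 6200 = -6146)
u + j = -6146 - 21430 = -27576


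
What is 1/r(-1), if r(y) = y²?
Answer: 1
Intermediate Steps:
1/r(-1) = 1/((-1)²) = 1/1 = 1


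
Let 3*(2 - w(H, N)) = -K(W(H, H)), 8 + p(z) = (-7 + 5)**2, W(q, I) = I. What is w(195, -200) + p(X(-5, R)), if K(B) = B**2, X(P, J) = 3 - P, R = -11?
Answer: 12673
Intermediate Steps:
p(z) = -4 (p(z) = -8 + (-7 + 5)**2 = -8 + (-2)**2 = -8 + 4 = -4)
w(H, N) = 2 + H**2/3 (w(H, N) = 2 - (-1)*H**2/3 = 2 + H**2/3)
w(195, -200) + p(X(-5, R)) = (2 + (1/3)*195**2) - 4 = (2 + (1/3)*38025) - 4 = (2 + 12675) - 4 = 12677 - 4 = 12673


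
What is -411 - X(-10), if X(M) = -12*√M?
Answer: -411 + 12*I*√10 ≈ -411.0 + 37.947*I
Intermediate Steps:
-411 - X(-10) = -411 - (-12)*√(-10) = -411 - (-12)*I*√10 = -411 + 12*I*√10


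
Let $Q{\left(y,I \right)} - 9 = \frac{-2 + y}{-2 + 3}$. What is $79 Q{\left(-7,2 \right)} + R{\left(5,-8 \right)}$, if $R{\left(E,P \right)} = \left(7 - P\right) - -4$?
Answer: $19$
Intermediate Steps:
$R{\left(E,P \right)} = 11 - P$ ($R{\left(E,P \right)} = \left(7 - P\right) + 4 = 11 - P$)
$Q{\left(y,I \right)} = 7 + y$ ($Q{\left(y,I \right)} = 9 + \frac{-2 + y}{-2 + 3} = 9 + \frac{-2 + y}{1} = 9 + \left(-2 + y\right) 1 = 9 + \left(-2 + y\right) = 7 + y$)
$79 Q{\left(-7,2 \right)} + R{\left(5,-8 \right)} = 79 \left(7 - 7\right) + \left(11 - -8\right) = 79 \cdot 0 + \left(11 + 8\right) = 0 + 19 = 19$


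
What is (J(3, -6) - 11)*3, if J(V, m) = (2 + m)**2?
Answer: 15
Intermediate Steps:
(J(3, -6) - 11)*3 = ((2 - 6)**2 - 11)*3 = ((-4)**2 - 11)*3 = (16 - 11)*3 = 5*3 = 15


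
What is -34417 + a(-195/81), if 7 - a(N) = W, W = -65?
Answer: -34345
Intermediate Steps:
a(N) = 72 (a(N) = 7 - 1*(-65) = 7 + 65 = 72)
-34417 + a(-195/81) = -34417 + 72 = -34345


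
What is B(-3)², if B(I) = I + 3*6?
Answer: 225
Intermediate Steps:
B(I) = 18 + I (B(I) = I + 18 = 18 + I)
B(-3)² = (18 - 3)² = 15² = 225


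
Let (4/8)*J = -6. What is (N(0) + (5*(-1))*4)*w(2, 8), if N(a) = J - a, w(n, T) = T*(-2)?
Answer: 512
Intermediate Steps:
J = -12 (J = 2*(-6) = -12)
w(n, T) = -2*T
N(a) = -12 - a
(N(0) + (5*(-1))*4)*w(2, 8) = ((-12 - 1*0) + (5*(-1))*4)*(-2*8) = ((-12 + 0) - 5*4)*(-16) = (-12 - 20)*(-16) = -32*(-16) = 512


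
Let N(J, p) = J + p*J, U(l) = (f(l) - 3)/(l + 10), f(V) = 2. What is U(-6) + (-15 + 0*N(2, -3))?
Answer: -61/4 ≈ -15.250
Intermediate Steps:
U(l) = -1/(10 + l) (U(l) = (2 - 3)/(l + 10) = -1/(10 + l))
N(J, p) = J + J*p
U(-6) + (-15 + 0*N(2, -3)) = -1/(10 - 6) + (-15 + 0*(2*(1 - 3))) = -1/4 + (-15 + 0*(2*(-2))) = -1*¼ + (-15 + 0*(-4)) = -¼ + (-15 + 0) = -¼ - 15 = -61/4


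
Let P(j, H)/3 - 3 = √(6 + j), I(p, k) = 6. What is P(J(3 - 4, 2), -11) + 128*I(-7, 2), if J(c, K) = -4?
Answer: 777 + 3*√2 ≈ 781.24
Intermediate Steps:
P(j, H) = 9 + 3*√(6 + j)
P(J(3 - 4, 2), -11) + 128*I(-7, 2) = (9 + 3*√(6 - 4)) + 128*6 = (9 + 3*√2) + 768 = 777 + 3*√2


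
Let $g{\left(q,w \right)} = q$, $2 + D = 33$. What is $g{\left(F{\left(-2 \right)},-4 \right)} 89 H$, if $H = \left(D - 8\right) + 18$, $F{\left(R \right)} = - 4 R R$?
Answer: $-58384$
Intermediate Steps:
$D = 31$ ($D = -2 + 33 = 31$)
$F{\left(R \right)} = - 4 R^{2}$
$H = 41$ ($H = \left(31 - 8\right) + 18 = 23 + 18 = 41$)
$g{\left(F{\left(-2 \right)},-4 \right)} 89 H = - 4 \left(-2\right)^{2} \cdot 89 \cdot 41 = \left(-4\right) 4 \cdot 89 \cdot 41 = \left(-16\right) 89 \cdot 41 = \left(-1424\right) 41 = -58384$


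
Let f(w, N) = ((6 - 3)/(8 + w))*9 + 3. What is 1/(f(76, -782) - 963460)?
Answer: -28/26976787 ≈ -1.0379e-6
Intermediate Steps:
f(w, N) = 3 + 27/(8 + w) (f(w, N) = (3/(8 + w))*9 + 3 = 27/(8 + w) + 3 = 3 + 27/(8 + w))
1/(f(76, -782) - 963460) = 1/(3*(17 + 76)/(8 + 76) - 963460) = 1/(3*93/84 - 963460) = 1/(3*(1/84)*93 - 963460) = 1/(93/28 - 963460) = 1/(-26976787/28) = -28/26976787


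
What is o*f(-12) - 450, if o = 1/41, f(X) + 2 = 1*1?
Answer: -18451/41 ≈ -450.02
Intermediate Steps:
f(X) = -1 (f(X) = -2 + 1*1 = -2 + 1 = -1)
o = 1/41 ≈ 0.024390
o*f(-12) - 450 = (1/41)*(-1) - 450 = -1/41 - 450 = -18451/41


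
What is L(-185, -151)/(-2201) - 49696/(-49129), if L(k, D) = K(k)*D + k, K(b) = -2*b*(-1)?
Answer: -2626367469/108132929 ≈ -24.288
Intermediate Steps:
K(b) = 2*b
L(k, D) = k + 2*D*k (L(k, D) = (2*k)*D + k = 2*D*k + k = k + 2*D*k)
L(-185, -151)/(-2201) - 49696/(-49129) = -185*(1 + 2*(-151))/(-2201) - 49696/(-49129) = -185*(1 - 302)*(-1/2201) - 49696*(-1/49129) = -185*(-301)*(-1/2201) + 49696/49129 = 55685*(-1/2201) + 49696/49129 = -55685/2201 + 49696/49129 = -2626367469/108132929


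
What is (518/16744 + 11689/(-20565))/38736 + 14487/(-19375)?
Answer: -2760521794099561/3691869765480000 ≈ -0.74773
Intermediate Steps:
(518/16744 + 11689/(-20565))/38736 + 14487/(-19375) = (518*(1/16744) + 11689*(-1/20565))*(1/38736) + 14487*(-1/19375) = (37/1196 - 11689/20565)*(1/38736) - 14487/19375 = -13219139/24595740*1/38736 - 14487/19375 = -13219139/952740584640 - 14487/19375 = -2760521794099561/3691869765480000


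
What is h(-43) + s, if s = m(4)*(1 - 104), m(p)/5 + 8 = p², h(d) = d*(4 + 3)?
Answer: -4421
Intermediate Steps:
h(d) = 7*d (h(d) = d*7 = 7*d)
m(p) = -40 + 5*p²
s = -4120 (s = (-40 + 5*4²)*(1 - 104) = (-40 + 5*16)*(-103) = (-40 + 80)*(-103) = 40*(-103) = -4120)
h(-43) + s = 7*(-43) - 4120 = -301 - 4120 = -4421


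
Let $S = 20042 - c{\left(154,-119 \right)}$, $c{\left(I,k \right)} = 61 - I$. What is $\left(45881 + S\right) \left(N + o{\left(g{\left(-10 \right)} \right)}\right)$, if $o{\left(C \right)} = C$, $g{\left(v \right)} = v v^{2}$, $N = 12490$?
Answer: $758523840$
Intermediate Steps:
$S = 20135$ ($S = 20042 - \left(61 - 154\right) = 20042 - -93 = 20042 + 93 = 20135$)
$g{\left(v \right)} = v^{3}$
$\left(45881 + S\right) \left(N + o{\left(g{\left(-10 \right)} \right)}\right) = \left(45881 + 20135\right) \left(12490 + \left(-10\right)^{3}\right) = 66016 \left(12490 - 1000\right) = 66016 \cdot 11490 = 758523840$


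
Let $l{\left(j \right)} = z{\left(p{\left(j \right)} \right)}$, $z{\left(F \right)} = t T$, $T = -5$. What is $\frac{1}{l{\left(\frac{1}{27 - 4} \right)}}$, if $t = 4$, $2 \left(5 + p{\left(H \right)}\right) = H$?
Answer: $- \frac{1}{20} \approx -0.05$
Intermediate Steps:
$p{\left(H \right)} = -5 + \frac{H}{2}$
$z{\left(F \right)} = -20$ ($z{\left(F \right)} = 4 \left(-5\right) = -20$)
$l{\left(j \right)} = -20$
$\frac{1}{l{\left(\frac{1}{27 - 4} \right)}} = \frac{1}{-20} = - \frac{1}{20}$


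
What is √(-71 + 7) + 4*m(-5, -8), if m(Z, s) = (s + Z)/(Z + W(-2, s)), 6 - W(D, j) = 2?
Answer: 52 + 8*I ≈ 52.0 + 8.0*I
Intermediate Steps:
W(D, j) = 4 (W(D, j) = 6 - 1*2 = 6 - 2 = 4)
m(Z, s) = (Z + s)/(4 + Z) (m(Z, s) = (s + Z)/(Z + 4) = (Z + s)/(4 + Z))
√(-71 + 7) + 4*m(-5, -8) = √(-71 + 7) + 4*((-5 - 8)/(4 - 5)) = √(-64) + 4*(-13/(-1)) = 8*I + 4*(-1*(-13)) = 8*I + 4*13 = 8*I + 52 = 52 + 8*I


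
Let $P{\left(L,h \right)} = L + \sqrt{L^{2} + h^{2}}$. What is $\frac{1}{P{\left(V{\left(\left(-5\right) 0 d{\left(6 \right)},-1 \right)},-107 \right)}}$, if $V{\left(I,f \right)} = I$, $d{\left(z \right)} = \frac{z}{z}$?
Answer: $\frac{1}{107} \approx 0.0093458$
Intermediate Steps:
$d{\left(z \right)} = 1$
$\frac{1}{P{\left(V{\left(\left(-5\right) 0 d{\left(6 \right)},-1 \right)},-107 \right)}} = \frac{1}{\left(-5\right) 0 \cdot 1 + \sqrt{\left(\left(-5\right) 0 \cdot 1\right)^{2} + \left(-107\right)^{2}}} = \frac{1}{0 \cdot 1 + \sqrt{\left(0 \cdot 1\right)^{2} + 11449}} = \frac{1}{0 + \sqrt{0^{2} + 11449}} = \frac{1}{0 + \sqrt{0 + 11449}} = \frac{1}{0 + \sqrt{11449}} = \frac{1}{0 + 107} = \frac{1}{107}$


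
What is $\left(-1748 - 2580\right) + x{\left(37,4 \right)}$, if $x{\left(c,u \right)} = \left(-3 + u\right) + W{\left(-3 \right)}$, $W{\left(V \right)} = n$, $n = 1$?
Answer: $-4326$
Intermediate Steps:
$W{\left(V \right)} = 1$
$x{\left(c,u \right)} = -2 + u$ ($x{\left(c,u \right)} = \left(-3 + u\right) + 1 = -2 + u$)
$\left(-1748 - 2580\right) + x{\left(37,4 \right)} = \left(-1748 - 2580\right) + \left(-2 + 4\right) = -4328 + 2 = -4326$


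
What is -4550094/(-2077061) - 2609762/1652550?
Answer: 45622238483/74618416425 ≈ 0.61141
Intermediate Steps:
-4550094/(-2077061) - 2609762/1652550 = -4550094*(-1/2077061) - 2609762*1/1652550 = 4550094/2077061 - 1304881/826275 = 45622238483/74618416425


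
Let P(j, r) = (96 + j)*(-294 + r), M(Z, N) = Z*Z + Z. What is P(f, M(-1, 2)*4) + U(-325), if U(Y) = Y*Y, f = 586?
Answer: -94883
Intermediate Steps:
M(Z, N) = Z + Z² (M(Z, N) = Z² + Z = Z + Z²)
U(Y) = Y²
P(j, r) = (-294 + r)*(96 + j)
P(f, M(-1, 2)*4) + U(-325) = (-28224 - 294*586 + 96*(-(1 - 1)*4) + 586*(-(1 - 1)*4)) + (-325)² = (-28224 - 172284 + 96*(-1*0*4) + 586*(-1*0*4)) + 105625 = (-28224 - 172284 + 96*(0*4) + 586*(0*4)) + 105625 = (-28224 - 172284 + 96*0 + 586*0) + 105625 = (-28224 - 172284 + 0 + 0) + 105625 = -200508 + 105625 = -94883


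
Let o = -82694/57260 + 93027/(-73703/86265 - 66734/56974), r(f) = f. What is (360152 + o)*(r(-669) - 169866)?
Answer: -12519921267938178259023/233638710928 ≈ -5.3587e+10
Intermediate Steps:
o = -53649481935394691/1168193554640 (o = -82694*1/57260 + 93027/(-73703*1/86265 - 66734*1/56974) = -41347/28630 + 93027/(-73703/86265 - 547/467) = -41347/28630 + 93027/(-81606256/40285755) = -41347/28630 + 93027*(-40285755/81606256) = -41347/28630 - 3747662930385/81606256 = -53649481935394691/1168193554640 ≈ -45925.)
(360152 + o)*(r(-669) - 169866) = (360152 - 53649481935394691/1168193554640)*(-669 - 169866) = (367077763155310589/1168193554640)*(-170535) = -12519921267938178259023/233638710928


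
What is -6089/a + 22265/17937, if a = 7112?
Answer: 49130287/127567944 ≈ 0.38513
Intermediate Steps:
-6089/a + 22265/17937 = -6089/7112 + 22265/17937 = 49130287/127567944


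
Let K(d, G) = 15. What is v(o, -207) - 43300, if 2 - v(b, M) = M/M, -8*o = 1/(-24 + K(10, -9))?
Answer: -43299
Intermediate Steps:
o = 1/72 (o = -1/(8*(-24 + 15)) = -⅛/(-9) = -⅛*(-⅑) = 1/72 ≈ 0.013889)
v(b, M) = 1 (v(b, M) = 2 - M/M = 2 - 1*1 = 2 - 1 = 1)
v(o, -207) - 43300 = 1 - 43300 = -43299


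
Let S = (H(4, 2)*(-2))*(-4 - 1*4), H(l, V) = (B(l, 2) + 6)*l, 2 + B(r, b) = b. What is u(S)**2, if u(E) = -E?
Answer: 147456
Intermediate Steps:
B(r, b) = -2 + b
H(l, V) = 6*l (H(l, V) = ((-2 + 2) + 6)*l = (0 + 6)*l = 6*l)
S = 384 (S = ((6*4)*(-2))*(-4 - 1*4) = (24*(-2))*(-4 - 4) = -48*(-8) = 384)
u(S)**2 = (-1*384)**2 = (-384)**2 = 147456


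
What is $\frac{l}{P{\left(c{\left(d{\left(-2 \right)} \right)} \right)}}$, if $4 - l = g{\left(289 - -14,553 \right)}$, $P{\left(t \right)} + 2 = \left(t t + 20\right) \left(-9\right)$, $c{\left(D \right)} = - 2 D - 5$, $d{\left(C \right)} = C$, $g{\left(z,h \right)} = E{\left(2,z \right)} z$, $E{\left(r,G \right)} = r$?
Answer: $\frac{602}{191} \approx 3.1518$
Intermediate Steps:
$g{\left(z,h \right)} = 2 z$
$c{\left(D \right)} = -5 - 2 D$
$P{\left(t \right)} = -182 - 9 t^{2}$ ($P{\left(t \right)} = -2 + \left(t t + 20\right) \left(-9\right) = -2 + \left(t^{2} + 20\right) \left(-9\right) = -2 + \left(20 + t^{2}\right) \left(-9\right) = -2 - \left(180 + 9 t^{2}\right) = -182 - 9 t^{2}$)
$l = -602$ ($l = 4 - 2 \left(289 - -14\right) = 4 - 2 \left(289 + 14\right) = 4 - 2 \cdot 303 = 4 - 606 = -602$)
$\frac{l}{P{\left(c{\left(d{\left(-2 \right)} \right)} \right)}} = - \frac{602}{-182 - 9 \left(-5 - -4\right)^{2}} = - \frac{602}{-182 - 9 \left(-5 + 4\right)^{2}} = - \frac{602}{-182 - 9 \left(-1\right)^{2}} = - \frac{602}{-182 - 9} = - \frac{602}{-191} = \left(-602\right) \left(- \frac{1}{191}\right) = \frac{602}{191}$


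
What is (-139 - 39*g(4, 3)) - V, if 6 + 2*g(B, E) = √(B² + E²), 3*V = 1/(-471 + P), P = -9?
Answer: -172079/1440 ≈ -119.50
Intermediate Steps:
V = -1/1440 (V = 1/(3*(-471 - 9)) = (⅓)/(-480) = (⅓)*(-1/480) = -1/1440 ≈ -0.00069444)
g(B, E) = -3 + √(B² + E²)/2
(-139 - 39*g(4, 3)) - V = (-139 - 39*(-3 + √(4² + 3²)/2)) - 1*(-1/1440) = (-139 - 39*(-3 + √(16 + 9)/2)) + 1/1440 = (-139 - 39*(-3 + √25/2)) + 1/1440 = (-139 - 39*(-3 + (½)*5)) + 1/1440 = (-139 - 39*(-3 + 5/2)) + 1/1440 = (-139 - 39*(-½)) + 1/1440 = (-139 + 39/2) + 1/1440 = -239/2 + 1/1440 = -172079/1440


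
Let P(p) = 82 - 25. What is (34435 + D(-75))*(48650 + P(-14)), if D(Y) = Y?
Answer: 1673572520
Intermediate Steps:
P(p) = 57
(34435 + D(-75))*(48650 + P(-14)) = (34435 - 75)*(48650 + 57) = 34360*48707 = 1673572520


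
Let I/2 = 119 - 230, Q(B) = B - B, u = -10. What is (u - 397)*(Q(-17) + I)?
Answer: 90354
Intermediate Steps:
Q(B) = 0
I = -222 (I = 2*(119 - 230) = 2*(-111) = -222)
(u - 397)*(Q(-17) + I) = (-10 - 397)*(0 - 222) = -407*(-222) = 90354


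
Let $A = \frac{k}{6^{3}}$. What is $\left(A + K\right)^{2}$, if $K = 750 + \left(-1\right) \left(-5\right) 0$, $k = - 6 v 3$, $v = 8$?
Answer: $\frac{5053504}{9} \approx 5.615 \cdot 10^{5}$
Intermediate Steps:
$k = -144$ ($k = \left(-6\right) 8 \cdot 3 = \left(-48\right) 3 = -144$)
$K = 750$ ($K = 750 + 5 \cdot 0 = 750 + 0 = 750$)
$A = - \frac{2}{3}$ ($A = - \frac{144}{6^{3}} = - \frac{144}{216} = \left(-144\right) \frac{1}{216} = - \frac{2}{3} \approx -0.66667$)
$\left(A + K\right)^{2} = \left(- \frac{2}{3} + 750\right)^{2} = \left(\frac{2248}{3}\right)^{2} = \frac{5053504}{9}$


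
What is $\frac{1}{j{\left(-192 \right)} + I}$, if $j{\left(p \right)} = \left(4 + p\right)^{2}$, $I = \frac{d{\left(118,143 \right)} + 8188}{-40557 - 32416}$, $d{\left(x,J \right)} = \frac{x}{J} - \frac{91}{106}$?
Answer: $\frac{1106124734}{39094748485297} \approx 2.8293 \cdot 10^{-5}$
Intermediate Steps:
$d{\left(x,J \right)} = - \frac{91}{106} + \frac{x}{J}$ ($d{\left(x,J \right)} = \frac{x}{J} - \frac{91}{106} = - \frac{91}{106} + \frac{x}{J}$)
$I = - \frac{124113199}{1106124734}$ ($I = \frac{\left(- \frac{91}{106} + \frac{118}{143}\right) + 8188}{-40557 - 32416} = \frac{\left(- \frac{91}{106} + 118 \cdot \frac{1}{143}\right) + 8188}{-72973} = \left(\left(- \frac{91}{106} + \frac{118}{143}\right) + 8188\right) \left(- \frac{1}{72973}\right) = \left(- \frac{505}{15158} + 8188\right) \left(- \frac{1}{72973}\right) = \frac{124113199}{15158} \left(- \frac{1}{72973}\right) = - \frac{124113199}{1106124734} \approx -0.11221$)
$\frac{1}{j{\left(-192 \right)} + I} = \frac{1}{\left(4 - 192\right)^{2} - \frac{124113199}{1106124734}} = \frac{1}{\left(-188\right)^{2} - \frac{124113199}{1106124734}} = \frac{1}{35344 - \frac{124113199}{1106124734}} = \frac{1}{\frac{39094748485297}{1106124734}} = \frac{1106124734}{39094748485297}$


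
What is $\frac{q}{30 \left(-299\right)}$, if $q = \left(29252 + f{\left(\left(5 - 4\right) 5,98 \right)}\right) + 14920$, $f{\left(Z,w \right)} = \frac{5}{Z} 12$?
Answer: $- \frac{7364}{1495} \approx -4.9258$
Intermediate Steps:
$f{\left(Z,w \right)} = \frac{60}{Z}$
$q = 44184$ ($q = \left(29252 + \frac{60}{\left(5 - 4\right) 5}\right) + 14920 = \left(29252 + \frac{60}{1 \cdot 5}\right) + 14920 = \left(29252 + \frac{60}{5}\right) + 14920 = \left(29252 + 60 \cdot \frac{1}{5}\right) + 14920 = \left(29252 + 12\right) + 14920 = 29264 + 14920 = 44184$)
$\frac{q}{30 \left(-299\right)} = \frac{44184}{30 \left(-299\right)} = \frac{44184}{-8970} = 44184 \left(- \frac{1}{8970}\right) = - \frac{7364}{1495}$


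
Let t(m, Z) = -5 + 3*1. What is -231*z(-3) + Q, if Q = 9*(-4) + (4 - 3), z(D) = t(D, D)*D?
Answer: -1421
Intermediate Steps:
t(m, Z) = -2 (t(m, Z) = -5 + 3 = -2)
z(D) = -2*D
Q = -35 (Q = -36 + 1 = -35)
-231*z(-3) + Q = -(-462)*(-3) - 35 = -231*6 - 35 = -1386 - 35 = -1421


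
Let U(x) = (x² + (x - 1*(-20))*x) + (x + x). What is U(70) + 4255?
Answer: 15595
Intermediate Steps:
U(x) = x² + 2*x + x*(20 + x) (U(x) = (x² + (x + 20)*x) + 2*x = (x² + (20 + x)*x) + 2*x = (x² + x*(20 + x)) + 2*x = x² + 2*x + x*(20 + x))
U(70) + 4255 = 2*70*(11 + 70) + 4255 = 2*70*81 + 4255 = 11340 + 4255 = 15595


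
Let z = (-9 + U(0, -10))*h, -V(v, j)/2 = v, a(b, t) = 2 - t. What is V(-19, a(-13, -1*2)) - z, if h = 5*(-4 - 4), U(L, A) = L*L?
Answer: -322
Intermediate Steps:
U(L, A) = L²
V(v, j) = -2*v
h = -40 (h = 5*(-8) = -40)
z = 360 (z = (-9 + 0²)*(-40) = (-9 + 0)*(-40) = -9*(-40) = 360)
V(-19, a(-13, -1*2)) - z = -2*(-19) - 1*360 = 38 - 360 = -322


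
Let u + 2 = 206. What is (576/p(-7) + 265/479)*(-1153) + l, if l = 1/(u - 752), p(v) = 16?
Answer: -11062957075/262492 ≈ -42146.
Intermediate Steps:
u = 204 (u = -2 + 206 = 204)
l = -1/548 (l = 1/(204 - 752) = 1/(-548) = -1/548 ≈ -0.0018248)
(576/p(-7) + 265/479)*(-1153) + l = (576/16 + 265/479)*(-1153) - 1/548 = (576*(1/16) + 265*(1/479))*(-1153) - 1/548 = (36 + 265/479)*(-1153) - 1/548 = (17509/479)*(-1153) - 1/548 = -20187877/479 - 1/548 = -11062957075/262492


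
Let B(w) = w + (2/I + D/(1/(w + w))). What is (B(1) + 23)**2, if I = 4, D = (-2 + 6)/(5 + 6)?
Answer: 308025/484 ≈ 636.42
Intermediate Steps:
D = 4/11 ≈ 0.36364
B(w) = 1/2 + 19*w/11 (B(w) = w + (2/4 + 4/(11*(1/(w + w)))) = w + (2*(1/4) + 4/(11*(1/(2*w)))) = w + (1/2 + 4/(11*((1/(2*w))))) = w + (1/2 + 4*(2*w)/11) = w + (1/2 + 8*w/11) = 1/2 + 19*w/11)
(B(1) + 23)**2 = ((1/2 + (19/11)*1) + 23)**2 = ((1/2 + 19/11) + 23)**2 = (49/22 + 23)**2 = (555/22)**2 = 308025/484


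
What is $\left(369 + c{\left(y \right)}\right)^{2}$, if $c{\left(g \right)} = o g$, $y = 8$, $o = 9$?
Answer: $194481$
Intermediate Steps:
$c{\left(g \right)} = 9 g$
$\left(369 + c{\left(y \right)}\right)^{2} = \left(369 + 9 \cdot 8\right)^{2} = \left(369 + 72\right)^{2} = 441^{2} = 194481$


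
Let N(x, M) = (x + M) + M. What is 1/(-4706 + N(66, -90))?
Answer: -1/4820 ≈ -0.00020747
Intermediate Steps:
N(x, M) = x + 2*M (N(x, M) = (M + x) + M = x + 2*M)
1/(-4706 + N(66, -90)) = 1/(-4706 + (66 + 2*(-90))) = 1/(-4706 + (66 - 180)) = 1/(-4706 - 114) = 1/(-4820) = -1/4820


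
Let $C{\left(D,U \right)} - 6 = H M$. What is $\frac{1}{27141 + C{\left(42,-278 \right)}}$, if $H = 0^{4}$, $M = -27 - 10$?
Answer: $\frac{1}{27147} \approx 3.6836 \cdot 10^{-5}$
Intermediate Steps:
$M = -37$
$H = 0$
$C{\left(D,U \right)} = 6$ ($C{\left(D,U \right)} = 6 + 0 \left(-37\right) = 6 + 0 = 6$)
$\frac{1}{27141 + C{\left(42,-278 \right)}} = \frac{1}{27141 + 6} = \frac{1}{27147}$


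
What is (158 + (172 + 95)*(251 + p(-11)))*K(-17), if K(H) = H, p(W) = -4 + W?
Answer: -1073890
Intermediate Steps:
(158 + (172 + 95)*(251 + p(-11)))*K(-17) = (158 + (172 + 95)*(251 + (-4 - 11)))*(-17) = (158 + 267*(251 - 15))*(-17) = (158 + 267*236)*(-17) = (158 + 63012)*(-17) = 63170*(-17) = -1073890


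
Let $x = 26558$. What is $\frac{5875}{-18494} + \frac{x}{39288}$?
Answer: $\frac{65086663}{181648068} \approx 0.35831$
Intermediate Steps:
$\frac{5875}{-18494} + \frac{x}{39288} = \frac{5875}{-18494} + \frac{26558}{39288} = 5875 \left(- \frac{1}{18494}\right) + 26558 \cdot \frac{1}{39288} = - \frac{5875}{18494} + \frac{13279}{19644} = \frac{65086663}{181648068}$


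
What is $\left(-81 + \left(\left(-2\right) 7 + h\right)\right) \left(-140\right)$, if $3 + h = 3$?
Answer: $13300$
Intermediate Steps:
$h = 0$ ($h = -3 + 3 = 0$)
$\left(-81 + \left(\left(-2\right) 7 + h\right)\right) \left(-140\right) = \left(-81 + \left(\left(-2\right) 7 + 0\right)\right) \left(-140\right) = \left(-81 + \left(-14 + 0\right)\right) \left(-140\right) = \left(-81 - 14\right) \left(-140\right) = \left(-95\right) \left(-140\right) = 13300$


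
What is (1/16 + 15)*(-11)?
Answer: -2651/16 ≈ -165.69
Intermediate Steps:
(1/16 + 15)*(-11) = (241/16)*(-11) = -2651/16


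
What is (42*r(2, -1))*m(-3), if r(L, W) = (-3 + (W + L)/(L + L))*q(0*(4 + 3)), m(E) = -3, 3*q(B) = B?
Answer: 0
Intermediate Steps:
q(B) = B/3
r(L, W) = 0 (r(L, W) = (-3 + (W + L)/(L + L))*((0*(4 + 3))/3) = (-3 + (L + W)/((2*L)))*((0*7)/3) = (-3 + (L + W)*(1/(2*L)))*((⅓)*0) = (-3 + (L + W)/(2*L))*0 = 0)
(42*r(2, -1))*m(-3) = (42*0)*(-3) = 0*(-3) = 0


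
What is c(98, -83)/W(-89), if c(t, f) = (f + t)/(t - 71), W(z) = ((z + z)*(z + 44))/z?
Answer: -1/162 ≈ -0.0061728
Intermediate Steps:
W(z) = 88 + 2*z (W(z) = ((2*z)*(44 + z))/z = (2*z*(44 + z))/z = 88 + 2*z)
c(t, f) = (f + t)/(-71 + t)
c(98, -83)/W(-89) = ((-83 + 98)/(-71 + 98))/(88 + 2*(-89)) = (15/27)/(88 - 178) = ((1/27)*15)/(-90) = (5/9)*(-1/90) = -1/162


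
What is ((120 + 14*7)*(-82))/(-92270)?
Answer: 8938/46135 ≈ 0.19374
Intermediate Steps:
((120 + 14*7)*(-82))/(-92270) = ((120 + 98)*(-82))*(-1/92270) = (218*(-82))*(-1/92270) = -17876*(-1/92270) = 8938/46135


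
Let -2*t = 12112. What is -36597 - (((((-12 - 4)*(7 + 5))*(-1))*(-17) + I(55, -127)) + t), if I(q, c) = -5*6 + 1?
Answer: -27248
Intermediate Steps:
t = -6056 (t = -½*12112 = -6056)
I(q, c) = -29 (I(q, c) = -30 + 1 = -29)
-36597 - (((((-12 - 4)*(7 + 5))*(-1))*(-17) + I(55, -127)) + t) = -36597 - (((((-12 - 4)*(7 + 5))*(-1))*(-17) - 29) - 6056) = -36597 - (((-16*12*(-1))*(-17) - 29) - 6056) = -36597 - ((-192*(-1)*(-17) - 29) - 6056) = -36597 - ((192*(-17) - 29) - 6056) = -36597 - ((-3264 - 29) - 6056) = -36597 - (-3293 - 6056) = -36597 - 1*(-9349) = -36597 + 9349 = -27248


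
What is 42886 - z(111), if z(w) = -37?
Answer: 42923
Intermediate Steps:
42886 - z(111) = 42886 - 1*(-37) = 42886 + 37 = 42923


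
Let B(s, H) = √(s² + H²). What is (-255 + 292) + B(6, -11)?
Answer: 37 + √157 ≈ 49.530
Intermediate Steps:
B(s, H) = √(H² + s²)
(-255 + 292) + B(6, -11) = (-255 + 292) + √((-11)² + 6²) = 37 + √(121 + 36) = 37 + √157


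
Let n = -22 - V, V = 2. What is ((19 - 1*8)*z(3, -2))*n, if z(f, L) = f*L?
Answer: 1584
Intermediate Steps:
n = -24 (n = -22 - 1*2 = -22 - 2 = -24)
z(f, L) = L*f
((19 - 1*8)*z(3, -2))*n = ((19 - 1*8)*(-2*3))*(-24) = ((19 - 8)*(-6))*(-24) = (11*(-6))*(-24) = -66*(-24) = 1584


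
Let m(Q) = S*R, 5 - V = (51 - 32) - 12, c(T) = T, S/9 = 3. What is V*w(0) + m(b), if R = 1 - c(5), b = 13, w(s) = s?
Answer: -108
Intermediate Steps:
S = 27 (S = 9*3 = 27)
V = -2 (V = 5 - ((51 - 32) - 12) = 5 - (19 - 12) = 5 - 1*7 = 5 - 7 = -2)
R = -4 (R = 1 - 1*5 = 1 - 5 = -4)
m(Q) = -108 (m(Q) = 27*(-4) = -108)
V*w(0) + m(b) = -2*0 - 108 = 0 - 108 = -108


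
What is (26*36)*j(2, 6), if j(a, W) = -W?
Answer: -5616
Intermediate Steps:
(26*36)*j(2, 6) = (26*36)*(-1*6) = 936*(-6) = -5616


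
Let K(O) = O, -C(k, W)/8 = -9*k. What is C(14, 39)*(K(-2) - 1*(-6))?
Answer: 4032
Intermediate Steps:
C(k, W) = 72*k (C(k, W) = -(-72)*k = 72*k)
C(14, 39)*(K(-2) - 1*(-6)) = (72*14)*(-2 - 1*(-6)) = 1008*(-2 + 6) = 1008*4 = 4032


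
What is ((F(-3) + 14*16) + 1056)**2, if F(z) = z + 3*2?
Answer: 1646089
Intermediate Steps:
F(z) = 6 + z (F(z) = z + 6 = 6 + z)
((F(-3) + 14*16) + 1056)**2 = (((6 - 3) + 14*16) + 1056)**2 = ((3 + 224) + 1056)**2 = (227 + 1056)**2 = 1283**2 = 1646089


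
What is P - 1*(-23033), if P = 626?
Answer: 23659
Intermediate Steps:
P - 1*(-23033) = 626 - 1*(-23033) = 626 + 23033 = 23659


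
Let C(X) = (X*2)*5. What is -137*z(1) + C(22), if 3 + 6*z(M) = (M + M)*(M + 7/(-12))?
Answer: 9701/36 ≈ 269.47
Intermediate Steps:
z(M) = -½ + M*(-7/12 + M)/3 (z(M) = -½ + ((M + M)*(M + 7/(-12)))/6 = -½ + ((2*M)*(M + 7*(-1/12)))/6 = -½ + ((2*M)*(M - 7/12))/6 = -½ + ((2*M)*(-7/12 + M))/6 = -½ + (2*M*(-7/12 + M))/6 = -½ + M*(-7/12 + M)/3)
C(X) = 10*X (C(X) = (2*X)*5 = 10*X)
-137*z(1) + C(22) = -137*(-½ - 7/36*1 + (⅓)*1²) + 10*22 = -137*(-½ - 7/36 + (⅓)*1) + 220 = -137*(-½ - 7/36 + ⅓) + 220 = -137*(-13/36) + 220 = 1781/36 + 220 = 9701/36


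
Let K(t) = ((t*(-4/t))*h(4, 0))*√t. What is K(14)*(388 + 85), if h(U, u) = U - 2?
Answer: -3784*√14 ≈ -14158.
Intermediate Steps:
h(U, u) = -2 + U
K(t) = -8*√t (K(t) = ((t*(-4/t))*(-2 + 4))*√t = (-4*2)*√t = -8*√t)
K(14)*(388 + 85) = (-8*√14)*(388 + 85) = -8*√14*473 = -3784*√14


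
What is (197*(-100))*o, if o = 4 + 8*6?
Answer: -1024400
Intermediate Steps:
o = 52 (o = 4 + 48 = 52)
(197*(-100))*o = (197*(-100))*52 = -19700*52 = -1024400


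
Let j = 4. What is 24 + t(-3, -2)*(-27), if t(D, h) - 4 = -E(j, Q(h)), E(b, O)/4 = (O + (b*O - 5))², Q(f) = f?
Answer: 24216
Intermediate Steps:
E(b, O) = 4*(-5 + O + O*b)² (E(b, O) = 4*(O + (b*O - 5))² = 4*(O + (O*b - 5))² = 4*(O + (-5 + O*b))² = 4*(-5 + O + O*b)²)
t(D, h) = 4 - 4*(-5 + 5*h)² (t(D, h) = 4 - 4*(-5 + h + h*4)² = 4 - 4*(-5 + h + 4*h)² = 4 - 4*(-5 + 5*h)²)
24 + t(-3, -2)*(-27) = 24 + (4 - 100*(-1 - 2)²)*(-27) = 24 + (4 - 100*(-3)²)*(-27) = 24 + (4 - 100*9)*(-27) = 24 + (4 - 900)*(-27) = 24 - 896*(-27) = 24 + 24192 = 24216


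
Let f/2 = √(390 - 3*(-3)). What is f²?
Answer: 1596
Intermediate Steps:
f = 2*√399 (f = 2*√(390 - 3*(-3)) = 2*√(390 + 9) = 2*√399 ≈ 39.950)
f² = (2*√399)² = 1596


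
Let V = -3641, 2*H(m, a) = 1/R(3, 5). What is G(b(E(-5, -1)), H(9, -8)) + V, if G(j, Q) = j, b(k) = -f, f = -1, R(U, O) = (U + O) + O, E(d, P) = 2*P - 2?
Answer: -3640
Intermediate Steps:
E(d, P) = -2 + 2*P
R(U, O) = U + 2*O (R(U, O) = (O + U) + O = U + 2*O)
b(k) = 1 (b(k) = -1*(-1) = 1)
H(m, a) = 1/26 (H(m, a) = 1/(2*(3 + 2*5)) = 1/(2*(3 + 10)) = (½)/13 = (½)*(1/13) = 1/26)
G(b(E(-5, -1)), H(9, -8)) + V = 1 - 3641 = -3640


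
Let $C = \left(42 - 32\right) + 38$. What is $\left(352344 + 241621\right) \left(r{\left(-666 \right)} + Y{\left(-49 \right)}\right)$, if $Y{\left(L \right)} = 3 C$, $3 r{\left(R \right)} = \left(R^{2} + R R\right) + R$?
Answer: $175591497090$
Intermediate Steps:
$C = 48$ ($C = 10 + 38 = 48$)
$r{\left(R \right)} = \frac{R}{3} + \frac{2 R^{2}}{3}$ ($r{\left(R \right)} = \frac{\left(R^{2} + R R\right) + R}{3} = \frac{\left(R^{2} + R^{2}\right) + R}{3} = \frac{2 R^{2} + R}{3} = \frac{R + 2 R^{2}}{3} = \frac{R}{3} + \frac{2 R^{2}}{3}$)
$Y{\left(L \right)} = 144$ ($Y{\left(L \right)} = 3 \cdot 48 = 144$)
$\left(352344 + 241621\right) \left(r{\left(-666 \right)} + Y{\left(-49 \right)}\right) = \left(352344 + 241621\right) \left(\frac{1}{3} \left(-666\right) \left(1 + 2 \left(-666\right)\right) + 144\right) = 593965 \left(\frac{1}{3} \left(-666\right) \left(1 - 1332\right) + 144\right) = 593965 \left(\frac{1}{3} \left(-666\right) \left(-1331\right) + 144\right) = 593965 \left(295482 + 144\right) = 593965 \cdot 295626 = 175591497090$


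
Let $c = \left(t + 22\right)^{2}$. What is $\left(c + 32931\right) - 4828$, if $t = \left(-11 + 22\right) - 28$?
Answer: $28128$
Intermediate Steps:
$t = -17$ ($t = 11 - 28 = -17$)
$c = 25$ ($c = \left(-17 + 22\right)^{2} = 5^{2} = 25$)
$\left(c + 32931\right) - 4828 = \left(25 + 32931\right) - 4828 = 32956 - 4828 = 28128$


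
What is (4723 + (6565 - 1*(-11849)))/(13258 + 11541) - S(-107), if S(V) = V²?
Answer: -283900614/24799 ≈ -11448.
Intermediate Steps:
(4723 + (6565 - 1*(-11849)))/(13258 + 11541) - S(-107) = (4723 + (6565 - 1*(-11849)))/(13258 + 11541) - 1*(-107)² = (4723 + (6565 + 11849))/24799 - 1*11449 = (4723 + 18414)*(1/24799) - 11449 = 23137*(1/24799) - 11449 = 23137/24799 - 11449 = -283900614/24799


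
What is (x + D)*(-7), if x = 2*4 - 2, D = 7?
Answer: -91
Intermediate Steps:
x = 6 (x = 8 - 2 = 6)
(x + D)*(-7) = (6 + 7)*(-7) = 13*(-7) = -91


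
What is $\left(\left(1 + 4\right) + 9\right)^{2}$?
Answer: $196$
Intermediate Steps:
$\left(\left(1 + 4\right) + 9\right)^{2} = \left(5 + 9\right)^{2} = 14^{2} = 196$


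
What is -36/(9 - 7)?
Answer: -18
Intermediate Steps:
-36/(9 - 7) = -36/2 = -36*1/2 = -18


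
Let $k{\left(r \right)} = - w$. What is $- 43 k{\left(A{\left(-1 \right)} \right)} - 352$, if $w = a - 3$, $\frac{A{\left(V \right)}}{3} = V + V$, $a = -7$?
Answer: $-782$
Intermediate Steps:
$A{\left(V \right)} = 6 V$ ($A{\left(V \right)} = 3 \left(V + V\right) = 3 \cdot 2 V = 6 V$)
$w = -10$ ($w = -7 - 3 = -10$)
$k{\left(r \right)} = 10$ ($k{\left(r \right)} = \left(-1\right) \left(-10\right) = 10$)
$- 43 k{\left(A{\left(-1 \right)} \right)} - 352 = \left(-43\right) 10 - 352 = -430 - 352 = -782$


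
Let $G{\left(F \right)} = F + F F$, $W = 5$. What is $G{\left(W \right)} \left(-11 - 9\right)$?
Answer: $-600$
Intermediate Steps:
$G{\left(F \right)} = F + F^{2}$
$G{\left(W \right)} \left(-11 - 9\right) = 5 \left(1 + 5\right) \left(-11 - 9\right) = 5 \cdot 6 \left(-20\right) = 30 \left(-20\right) = -600$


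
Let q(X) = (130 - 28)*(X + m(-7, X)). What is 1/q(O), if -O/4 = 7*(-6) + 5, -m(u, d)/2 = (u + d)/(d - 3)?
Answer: 145/2160156 ≈ 6.7125e-5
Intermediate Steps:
m(u, d) = -2*(d + u)/(-3 + d) (m(u, d) = -2*(u + d)/(d - 3) = -2*(d + u)/(-3 + d))
O = 148 (O = -4*(7*(-6) + 5) = -4*(-42 + 5) = -4*(-37) = 148)
q(X) = 102*X + 204*(7 - X)/(-3 + X) (q(X) = (130 - 28)*(X + 2*(-X - 1*(-7))/(-3 + X)) = 102*(X + 2*(-X + 7)/(-3 + X)) = 102*(X + 2*(7 - X)/(-3 + X)) = 102*X + 204*(7 - X)/(-3 + X))
1/q(O) = 1/(102*(14 + 148² - 5*148)/(-3 + 148)) = 1/(102*(14 + 21904 - 740)/145) = 1/(102*(1/145)*21178) = 1/(2160156/145) = 145/2160156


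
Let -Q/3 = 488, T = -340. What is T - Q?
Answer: 1124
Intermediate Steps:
Q = -1464 (Q = -3*488 = -1464)
T - Q = -340 - 1*(-1464) = -340 + 1464 = 1124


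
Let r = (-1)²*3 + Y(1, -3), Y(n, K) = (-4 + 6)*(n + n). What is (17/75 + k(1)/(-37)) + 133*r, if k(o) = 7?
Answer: 2583629/2775 ≈ 931.04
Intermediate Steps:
Y(n, K) = 4*n (Y(n, K) = 2*(2*n) = 4*n)
r = 7 (r = (-1)²*3 + 4*1 = 1*3 + 4 = 3 + 4 = 7)
(17/75 + k(1)/(-37)) + 133*r = (17/75 + 7/(-37)) + 133*7 = (17*(1/75) + 7*(-1/37)) + 931 = (17/75 - 7/37) + 931 = 104/2775 + 931 = 2583629/2775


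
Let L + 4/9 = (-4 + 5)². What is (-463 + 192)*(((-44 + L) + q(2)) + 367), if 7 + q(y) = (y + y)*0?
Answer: -772079/9 ≈ -85787.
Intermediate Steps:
L = 5/9 (L = -4/9 + (-4 + 5)² = -4/9 + 1² = -4/9 + 1 = 5/9 ≈ 0.55556)
q(y) = -7 (q(y) = -7 + (y + y)*0 = -7 + (2*y)*0 = -7 + 0 = -7)
(-463 + 192)*(((-44 + L) + q(2)) + 367) = (-463 + 192)*(((-44 + 5/9) - 7) + 367) = -271*((-391/9 - 7) + 367) = -271*(-454/9 + 367) = -271*2849/9 = -772079/9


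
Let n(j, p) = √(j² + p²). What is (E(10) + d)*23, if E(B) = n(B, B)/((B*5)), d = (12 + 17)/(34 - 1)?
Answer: 667/33 + 23*√2/5 ≈ 26.717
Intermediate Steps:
d = 29/33 ≈ 0.87879
E(B) = √2*√(B²)/(5*B) (E(B) = √(B² + B²)/((B*5)) = √(2*B²)/((5*B)) = (√2*√(B²))*(1/(5*B)) = √2*√(B²)/(5*B))
(E(10) + d)*23 = ((⅕)*√2*√(10²)/10 + 29/33)*23 = ((⅕)*√2*(⅒)*√100 + 29/33)*23 = ((⅕)*√2*(⅒)*10 + 29/33)*23 = (√2/5 + 29/33)*23 = (29/33 + √2/5)*23 = 667/33 + 23*√2/5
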